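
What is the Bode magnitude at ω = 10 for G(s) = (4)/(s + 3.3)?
Substitute s = j*10: G(j10) = 0.119037 - 0.360718j.
|G(j10)| = sqrt(Re² + Im²) = 0.3799.
20*log₁₀(0.3799) = -8.41 dB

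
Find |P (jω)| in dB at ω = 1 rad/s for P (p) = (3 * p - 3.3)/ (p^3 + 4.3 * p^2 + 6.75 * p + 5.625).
Substitute p = j*1: P(j1) = 0.36985 + 0.659139j.
|P(j1)| = sqrt(Re² + Im²) = 0.7558.
20*log₁₀(0.7558) = -2.43 dB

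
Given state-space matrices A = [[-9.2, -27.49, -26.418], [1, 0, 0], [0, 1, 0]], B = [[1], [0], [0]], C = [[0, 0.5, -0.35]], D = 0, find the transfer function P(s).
P(s) = C(sI - A)⁻¹B + D.
Characteristic polynomial det(sI - A) = s^3 + 9.2*s^2 + 27.49*s + 26.418.
Numerator from C·adj(sI-A)·B + D·det(sI-A) = 0.5*s - 0.35.
P(s) = (0.5*s - 0.35)/(s^3 + 9.2*s^2 + 27.49*s + 26.418)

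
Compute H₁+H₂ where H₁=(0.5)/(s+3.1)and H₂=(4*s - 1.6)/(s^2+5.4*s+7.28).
Parallel: H = H₁ + H₂ = (n₁·d₂ + n₂·d₁)/(d₁·d₂).
n₁·d₂ = 0.5*s^2 + 2.7*s + 3.64. n₂·d₁ = 4*s^2 + 10.8*s - 4.96. Sum = 4.5*s^2 + 13.5*s - 1.32. d₁·d₂ = s^3 + 8.5*s^2 + 24.02*s + 22.568.
H(s) = (4.5*s^2 + 13.5*s - 1.32)/(s^3 + 8.5*s^2 + 24.02*s + 22.568)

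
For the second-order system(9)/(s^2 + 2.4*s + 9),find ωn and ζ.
Standard form: ωn²/(s²+2ζωn·s+ωn²).
const=9=ωn² → ωn=3, s coeff=2.4=2ζωn → ζ=0.4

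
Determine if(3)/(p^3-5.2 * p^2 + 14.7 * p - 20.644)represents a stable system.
Denominator: p^3 - 5.2*p^2 + 14.7*p - 20.644 = (p - 2.6)(p^2 - 2.6*p + 7.94). Poles: 1.3 + 2.5j, 1.3 - 2.5j, 2.6. All Re(p)<0: No (unstable)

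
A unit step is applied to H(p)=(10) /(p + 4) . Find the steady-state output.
FVT: lim_{t→∞} y(t) = lim_{p→0} p*Y(p) where Y(p) = H(p)/p.
= lim_{p→0} H(p) = H(0) = num(0)/den(0) = 10/4 = 2.5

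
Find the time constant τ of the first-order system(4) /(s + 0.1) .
First-order system: τ = -1/pole. Pole = -0.1. τ = -1/(-0.1) = 10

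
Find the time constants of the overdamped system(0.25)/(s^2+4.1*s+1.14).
Overdamped: real poles at -3.8, -0.3. τ = -1/pole → τ₁ = 0.2632, τ₂ = 3.333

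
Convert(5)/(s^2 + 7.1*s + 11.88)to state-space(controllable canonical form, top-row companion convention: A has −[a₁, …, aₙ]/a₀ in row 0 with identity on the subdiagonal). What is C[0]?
Reachable canonical form: C = numerator coefficients (right-aligned, zero-padded to length n).
num = 5, C = [[0, 5]].
C[0] = 0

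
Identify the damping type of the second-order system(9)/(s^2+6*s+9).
Standard form: ωn²/(s²+2ζωn·s+ωn²) gives ωn=3, ζ=1.
Critically damped (ζ = 1)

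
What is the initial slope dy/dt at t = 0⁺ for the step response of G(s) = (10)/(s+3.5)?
IVT: y'(0⁺) = lim_{s→∞} s²·Y(s) = lim_{s→∞} s·G(s).
deg(num) = 0, deg(den) = 1, relative degree = 1, so s·G(s) → (leading num)/(leading den) = 10/1 = 10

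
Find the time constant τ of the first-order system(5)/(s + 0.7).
First-order system: τ = -1/pole. Pole = -0.7. τ = -1/(-0.7) = 1.429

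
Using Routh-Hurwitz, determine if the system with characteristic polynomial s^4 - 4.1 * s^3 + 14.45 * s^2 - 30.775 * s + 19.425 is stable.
Routh array:
s^4: [1, 14.45, 19.425]; s^3: [-4.1, -30.775]; s^2: [6.9439, 19.425]; s^1: [-19.3056]; s^0: [19.425]
First column: [1, -4.1, 6.9439, -19.3056, 19.425]. Sign changes = 4.
No, unstable (4 RHP root(s))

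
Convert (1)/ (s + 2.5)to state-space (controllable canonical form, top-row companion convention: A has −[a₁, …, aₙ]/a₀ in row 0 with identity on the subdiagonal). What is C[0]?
Reachable canonical form: C = numerator coefficients (right-aligned, zero-padded to length n).
num = 1, C = [[1]].
C[0] = 1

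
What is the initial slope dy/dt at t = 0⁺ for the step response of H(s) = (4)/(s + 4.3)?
IVT: y'(0⁺) = lim_{s→∞} s²·Y(s) = lim_{s→∞} s·H(s).
deg(num) = 0, deg(den) = 1, relative degree = 1, so s·H(s) → (leading num)/(leading den) = 4/1 = 4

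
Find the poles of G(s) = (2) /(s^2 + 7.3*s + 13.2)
Set denominator = 0: s^2 + 7.3*s + 13.2 = (s + 4)(s + 3.3) = 0 → Poles: -3.3, -4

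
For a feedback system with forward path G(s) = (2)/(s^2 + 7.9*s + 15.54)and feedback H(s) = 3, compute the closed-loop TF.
Closed-loop T = G/(1+GH).
Numerator: G_num * H_den = 2.
Denominator: G_den * H_den + G_num * H_num = (s^2 + 7.9*s + 15.54) + (6) = s^2 + 7.9*s + 21.54.
T(s) = (2)/(s^2 + 7.9*s + 21.54)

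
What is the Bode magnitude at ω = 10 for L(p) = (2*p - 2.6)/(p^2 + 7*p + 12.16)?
Substitute p = j*10: L(j10) = 0.129074 - 0.124827j.
|L(j10)| = sqrt(Re² + Im²) = 0.1796.
20*log₁₀(0.1796) = -14.92 dB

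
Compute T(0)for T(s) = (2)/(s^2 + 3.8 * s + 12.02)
DC gain = T(0) = num(0)/den(0) = 2/12.02 = 0.1664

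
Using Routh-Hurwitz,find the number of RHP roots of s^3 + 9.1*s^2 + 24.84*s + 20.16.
Routh array:
s^3: [1, 24.84]; s^2: [9.1, 20.16]; s^1: [22.6246]; s^0: [20.16]
First column: [1, 9.1, 22.6246, 20.16]. Sign changes = RHP roots = 0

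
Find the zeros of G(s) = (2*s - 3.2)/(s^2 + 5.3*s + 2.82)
Set numerator = 0: 2*s - 3.2 = 0 → Zeros: 1.6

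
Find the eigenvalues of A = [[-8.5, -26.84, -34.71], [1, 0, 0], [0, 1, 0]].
Eigenvalues solve det(λI - A) = 0.
Characteristic polynomial: λ^3 + 8.5*λ^2 + 26.84*λ + 34.71 = 0.
Factor: (λ + 3.9)(λ^2 + 4.6*λ + 8.9) = 0.
Roots: -2.3 + 1.9j, -2.3 - 1.9j, -3.9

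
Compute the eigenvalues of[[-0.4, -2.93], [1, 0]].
Eigenvalues solve det(λI - A) = 0.
Characteristic polynomial: λ^2 + 0.4*λ + 2.93 = 0.
Roots: -0.2 + 1.7j, -0.2 - 1.7j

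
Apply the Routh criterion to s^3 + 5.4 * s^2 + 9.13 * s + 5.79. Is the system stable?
Routh array:
s^3: [1, 9.13]; s^2: [5.4, 5.79]; s^1: [8.05778]; s^0: [5.79]
First column: [1, 5.4, 8.05778, 5.79]. Sign changes = 0.
Yes, stable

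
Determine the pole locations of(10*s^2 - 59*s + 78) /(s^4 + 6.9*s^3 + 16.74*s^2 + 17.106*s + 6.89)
Set denominator = 0: s^4 + 6.9*s^3 + 16.74*s^2 + 17.106*s + 6.89 = (s + 2.5)(s + 2.6)(s^2 + 1.8*s + 1.06) = 0 → Poles: -0.9 + 0.5j, -0.9 - 0.5j, -2.5, -2.6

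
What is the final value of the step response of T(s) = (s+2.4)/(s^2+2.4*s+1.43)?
FVT: lim_{t→∞} y(t) = lim_{s→0} s*Y(s) where Y(s) = T(s)/s.
= lim_{s→0} T(s) = T(0) = num(0)/den(0) = 2.4/1.43 = 1.678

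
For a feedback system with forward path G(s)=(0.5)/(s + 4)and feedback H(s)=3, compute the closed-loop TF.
Closed-loop T = G/(1+GH).
Numerator: G_num * H_den = 0.5.
Denominator: G_den * H_den + G_num * H_num = (s + 4) + (1.5) = s + 5.5.
T(s) = (0.5)/(s + 5.5)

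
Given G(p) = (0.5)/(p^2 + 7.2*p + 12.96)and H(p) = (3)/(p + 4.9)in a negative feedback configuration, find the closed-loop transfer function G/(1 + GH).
Closed-loop T = G/(1+GH).
Numerator: G_num * H_den = 0.5*p + 2.45.
Denominator: G_den * H_den + G_num * H_num = (p^3 + 12.1*p^2 + 48.24*p + 63.504) + (1.5) = p^3 + 12.1*p^2 + 48.24*p + 65.004.
T(p) = (0.5*p + 2.45)/(p^3 + 12.1*p^2 + 48.24*p + 65.004)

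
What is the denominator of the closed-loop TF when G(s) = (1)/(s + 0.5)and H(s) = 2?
Characteristic poly = G_den * H_den + G_num * H_num = (s + 0.5) + (2) = s + 2.5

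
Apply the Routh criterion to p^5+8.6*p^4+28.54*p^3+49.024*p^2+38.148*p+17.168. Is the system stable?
Routh array:
p^5: [1, 28.54, 38.148]; p^4: [8.6, 49.024, 17.168]; p^3: [22.8395, 36.1517]; p^2: [35.4114, 17.168]; p^1: [25.0788]; p^0: [17.168]
First column: [1, 8.6, 22.8395, 35.4114, 25.0788, 17.168]. Sign changes = 0.
Yes, stable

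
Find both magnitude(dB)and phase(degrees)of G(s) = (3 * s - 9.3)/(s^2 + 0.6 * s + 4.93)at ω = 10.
Substitute s = j*10: G(j10) = 0.117271 - 0.308156j.
|G| = 20*log₁₀(sqrt(Re²+Im²)) = -9.64 dB.
∠G = atan2(Im, Re) = -69.17°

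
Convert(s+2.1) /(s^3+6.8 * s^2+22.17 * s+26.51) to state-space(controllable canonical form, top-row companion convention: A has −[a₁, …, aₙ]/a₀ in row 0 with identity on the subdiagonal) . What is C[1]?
Reachable canonical form: C = numerator coefficients (right-aligned, zero-padded to length n).
num = s + 2.1, C = [[0, 1, 2.1]].
C[1] = 1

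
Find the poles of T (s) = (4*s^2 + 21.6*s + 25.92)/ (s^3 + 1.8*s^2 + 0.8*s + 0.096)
Set denominator = 0: s^3 + 1.8*s^2 + 0.8*s + 0.096 = (s + 0.4)(s + 1.2)(s + 0.2) = 0 → Poles: -0.2, -0.4, -1.2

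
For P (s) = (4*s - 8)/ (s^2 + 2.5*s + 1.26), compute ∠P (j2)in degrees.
Substitute s = j*2: P(j2) = 1.90479 + 0.556178j.
∠P(j2) = atan2(Im, Re) = atan2(0.556178, 1.90479) = 16.28°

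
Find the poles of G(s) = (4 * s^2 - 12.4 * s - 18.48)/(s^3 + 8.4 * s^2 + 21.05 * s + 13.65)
Set denominator = 0: s^3 + 8.4*s^2 + 21.05*s + 13.65 = (s + 3.5)(s + 1)(s + 3.9) = 0 → Poles: -1, -3.5, -3.9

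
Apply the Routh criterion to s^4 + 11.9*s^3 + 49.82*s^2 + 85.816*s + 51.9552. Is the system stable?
Routh array:
s^4: [1, 49.82, 51.9552]; s^3: [11.9, 85.816]; s^2: [42.6086, 51.9552]; s^1: [71.3056]; s^0: [51.9552]
First column: [1, 11.9, 42.6086, 71.3056, 51.9552]. Sign changes = 0.
Yes, stable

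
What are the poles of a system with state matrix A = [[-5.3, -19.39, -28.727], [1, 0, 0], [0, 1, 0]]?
Eigenvalues solve det(λI - A) = 0.
Characteristic polynomial: λ^3 + 5.3*λ^2 + 19.39*λ + 28.727 = 0.
Factor: (λ + 2.3)(λ^2 + 3*λ + 12.49) = 0.
Roots: -1.5 + 3.2j, -1.5 - 3.2j, -2.3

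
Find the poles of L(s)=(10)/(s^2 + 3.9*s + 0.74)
Set denominator = 0: s^2 + 3.9*s + 0.74 = (s + 0.2)(s + 3.7) = 0 → Poles: -0.2, -3.7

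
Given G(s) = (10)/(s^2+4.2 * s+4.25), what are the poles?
Set denominator = 0: s^2 + 4.2*s + 4.25 = (s + 2.5)(s + 1.7) = 0 → Poles: -1.7, -2.5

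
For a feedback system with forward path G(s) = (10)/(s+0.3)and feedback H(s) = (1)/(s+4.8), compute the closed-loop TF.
Closed-loop T = G/(1+GH).
Numerator: G_num * H_den = 10*s + 48.
Denominator: G_den * H_den + G_num * H_num = (s^2 + 5.1*s + 1.44) + (10) = s^2 + 5.1*s + 11.44.
T(s) = (10*s + 48)/(s^2 + 5.1*s + 11.44)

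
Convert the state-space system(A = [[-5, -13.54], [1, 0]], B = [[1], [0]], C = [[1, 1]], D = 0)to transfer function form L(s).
L(s) = C(sI - A)⁻¹B + D.
Characteristic polynomial det(sI - A) = s^2 + 5*s + 13.54.
Numerator from C·adj(sI-A)·B + D·det(sI-A) = s + 1.
L(s) = (s + 1)/(s^2 + 5*s + 13.54)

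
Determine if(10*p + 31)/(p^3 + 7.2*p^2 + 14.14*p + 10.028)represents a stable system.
Denominator: p^3 + 7.2*p^2 + 14.14*p + 10.028 = (p + 4.6)(p^2 + 2.6*p + 2.18). Poles: -1.3 + 0.7j, -1.3 - 0.7j, -4.6. All Re(p)<0: Yes (stable)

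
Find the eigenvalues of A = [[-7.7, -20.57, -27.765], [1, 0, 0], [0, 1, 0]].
Eigenvalues solve det(λI - A) = 0.
Characteristic polynomial: λ^3 + 7.7*λ^2 + 20.57*λ + 27.765 = 0.
Factor: (λ + 4.5)(λ^2 + 3.2*λ + 6.17) = 0.
Roots: -1.6 + 1.9j, -1.6 - 1.9j, -4.5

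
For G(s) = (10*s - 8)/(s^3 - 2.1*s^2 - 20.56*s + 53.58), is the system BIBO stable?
Denominator: s^3 - 2.1*s^2 - 20.56*s + 53.58 = (s - 3.8)(s - 3)(s + 4.7). Poles: -4.7, 3, 3.8. All Re(p)<0: No (unstable)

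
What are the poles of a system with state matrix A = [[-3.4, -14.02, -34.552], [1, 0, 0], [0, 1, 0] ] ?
Eigenvalues solve det(λI - A) = 0.
Characteristic polynomial: λ^3 + 3.4*λ^2 + 14.02*λ + 34.552 = 0.
Factor: (λ + 2.8)(λ^2 + 0.6*λ + 12.34) = 0.
Roots: -0.3 + 3.5j, -0.3 - 3.5j, -2.8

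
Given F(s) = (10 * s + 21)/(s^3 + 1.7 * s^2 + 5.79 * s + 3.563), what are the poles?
Set denominator = 0: s^3 + 1.7*s^2 + 5.79*s + 3.563 = (s + 0.7)(s^2 + s + 5.09) = 0 → Poles: -0.5 + 2.2j, -0.5 - 2.2j, -0.7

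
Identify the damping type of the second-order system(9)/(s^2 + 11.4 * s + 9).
Standard form: ωn²/(s²+2ζωn·s+ωn²) gives ωn=3, ζ=1.9.
Overdamped (ζ = 1.9 > 1)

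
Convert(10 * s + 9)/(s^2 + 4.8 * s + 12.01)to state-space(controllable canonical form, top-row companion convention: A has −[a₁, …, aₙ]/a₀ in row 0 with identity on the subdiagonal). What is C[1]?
Reachable canonical form: C = numerator coefficients (right-aligned, zero-padded to length n).
num = 10*s + 9, C = [[10, 9]].
C[1] = 9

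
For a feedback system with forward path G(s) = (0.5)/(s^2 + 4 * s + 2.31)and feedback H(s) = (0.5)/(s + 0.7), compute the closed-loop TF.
Closed-loop T = G/(1+GH).
Numerator: G_num * H_den = 0.5*s + 0.35.
Denominator: G_den * H_den + G_num * H_num = (s^3 + 4.7*s^2 + 5.11*s + 1.617) + (0.25) = s^3 + 4.7*s^2 + 5.11*s + 1.867.
T(s) = (0.5*s + 0.35)/(s^3 + 4.7*s^2 + 5.11*s + 1.867)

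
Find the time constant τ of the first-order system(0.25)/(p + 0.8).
First-order system: τ = -1/pole. Pole = -0.8. τ = -1/(-0.8) = 1.25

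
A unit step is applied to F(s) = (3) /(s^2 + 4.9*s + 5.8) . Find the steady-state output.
FVT: lim_{t→∞} y(t) = lim_{s→0} s*Y(s) where Y(s) = F(s)/s.
= lim_{s→0} F(s) = F(0) = num(0)/den(0) = 3/5.8 = 0.5172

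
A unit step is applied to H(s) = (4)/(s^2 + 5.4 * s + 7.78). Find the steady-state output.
FVT: lim_{t→∞} y(t) = lim_{s→0} s*Y(s) where Y(s) = H(s)/s.
= lim_{s→0} H(s) = H(0) = num(0)/den(0) = 4/7.78 = 0.5141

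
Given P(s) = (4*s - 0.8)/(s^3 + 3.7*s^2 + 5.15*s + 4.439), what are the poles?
Set denominator = 0: s^3 + 3.7*s^2 + 5.15*s + 4.439 = (s + 2.3)(s^2 + 1.4*s + 1.93) = 0 → Poles: -0.7 + 1.2j, -0.7 - 1.2j, -2.3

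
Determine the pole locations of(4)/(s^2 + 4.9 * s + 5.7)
Set denominator = 0: s^2 + 4.9*s + 5.7 = (s + 1.9)(s + 3) = 0 → Poles: -1.9, -3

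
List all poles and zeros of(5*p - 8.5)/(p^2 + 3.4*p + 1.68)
Set denominator = 0: p^2 + 3.4*p + 1.68 = (p + 2.8)(p + 0.6) = 0 → Poles: -0.6, -2.8
Set numerator = 0: 5*p - 8.5 = 0 → Zeros: 1.7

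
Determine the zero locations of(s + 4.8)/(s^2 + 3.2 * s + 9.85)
Set numerator = 0: s + 4.8 = 0 → Zeros: -4.8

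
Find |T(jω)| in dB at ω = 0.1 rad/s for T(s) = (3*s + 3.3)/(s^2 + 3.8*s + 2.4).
Substitute s = j*0.1: T(j0.1) = 1.36617 - 0.091693j.
|T(j0.1)| = sqrt(Re² + Im²) = 1.369.
20*log₁₀(1.369) = 2.73 dB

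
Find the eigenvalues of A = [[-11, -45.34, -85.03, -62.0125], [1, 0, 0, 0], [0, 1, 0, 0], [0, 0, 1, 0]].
Eigenvalues solve det(λI - A) = 0.
Characteristic polynomial: λ^4 + 11*λ^3 + 45.34*λ^2 + 85.03*λ + 62.0125 = 0.
Factor: (λ + 4.1)(λ + 2.5)(λ^2 + 4.4*λ + 6.05) = 0.
Roots: -2.2 + 1.1j, -2.2 - 1.1j, -2.5, -4.1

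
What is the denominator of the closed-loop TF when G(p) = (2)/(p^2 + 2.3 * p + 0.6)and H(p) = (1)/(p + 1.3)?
Characteristic poly = G_den * H_den + G_num * H_num = (p^3 + 3.6*p^2 + 3.59*p + 0.78) + (2) = p^3 + 3.6*p^2 + 3.59*p + 2.78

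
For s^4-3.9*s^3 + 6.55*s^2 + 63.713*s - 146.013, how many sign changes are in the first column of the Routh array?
Routh array:
s^4: [1, 6.55, -146.013]; s^3: [-3.9, 63.713]; s^2: [22.8867, -146.013]; s^1: [38.8317]; s^0: [-146.013]
First column: [1, -3.9, 22.8867, 38.8317, -146.013]. Sign changes = 3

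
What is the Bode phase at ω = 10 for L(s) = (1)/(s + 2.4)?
Substitute s = j*10: L(j10) = 0.0226929 - 0.0945537j.
∠L(j10) = atan2(Im, Re) = atan2(-0.0945537, 0.0226929) = -76.50°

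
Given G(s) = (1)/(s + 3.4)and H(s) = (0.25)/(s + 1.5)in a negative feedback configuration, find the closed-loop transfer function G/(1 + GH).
Closed-loop T = G/(1+GH).
Numerator: G_num * H_den = s + 1.5.
Denominator: G_den * H_den + G_num * H_num = (s^2 + 4.9*s + 5.1) + (0.25) = s^2 + 4.9*s + 5.35.
T(s) = (s + 1.5)/(s^2 + 4.9*s + 5.35)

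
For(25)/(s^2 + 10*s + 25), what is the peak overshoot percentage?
Standard form: ωn²/(s²+2ζωn·s+ωn²) → ωn = 5, ζ = 1.
ζ ≥ 1, so the response is non-oscillatory: peak overshoot = 0%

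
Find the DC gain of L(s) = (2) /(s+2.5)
DC gain = L(0) = num(0)/den(0) = 2/2.5 = 0.8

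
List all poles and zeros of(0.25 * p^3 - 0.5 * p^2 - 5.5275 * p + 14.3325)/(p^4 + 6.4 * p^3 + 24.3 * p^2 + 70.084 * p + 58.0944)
Set denominator = 0: p^4 + 6.4*p^3 + 24.3*p^2 + 70.084*p + 58.0944 = (p + 3.8)(p + 1.2)(p^2 + 1.4*p + 12.74) = 0 → Poles: -0.7 + 3.5j, -0.7 - 3.5j, -1.2, -3.8
Set numerator = 0: 0.25*p^3 - 0.5*p^2 - 5.5275*p + 14.3325 = 0.25*(p - 3)(p - 3.9)(p + 4.9) = 0 → Zeros: -4.9, 3, 3.9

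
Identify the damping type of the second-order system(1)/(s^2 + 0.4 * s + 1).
Standard form: ωn²/(s²+2ζωn·s+ωn²) gives ωn=1, ζ=0.2.
Underdamped (ζ = 0.2 < 1)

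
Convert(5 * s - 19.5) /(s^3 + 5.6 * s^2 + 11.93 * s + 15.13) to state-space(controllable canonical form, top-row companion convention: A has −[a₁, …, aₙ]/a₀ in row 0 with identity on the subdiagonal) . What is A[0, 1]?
Reachable canonical form for den = s^3 + 5.6*s^2 + 11.93*s + 15.13: top row of A = -[a₁,a₂,...,aₙ]/a₀, ones on the subdiagonal, zeros elsewhere.
A = [[-5.6, -11.93, -15.13], [1, 0, 0], [0, 1, 0]].
A[0,1] = -11.93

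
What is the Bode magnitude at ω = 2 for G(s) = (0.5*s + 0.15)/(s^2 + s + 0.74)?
Substitute s = j*2: G(j2) = 0.103298 - 0.243376j.
|G(j2)| = sqrt(Re² + Im²) = 0.2644.
20*log₁₀(0.2644) = -11.56 dB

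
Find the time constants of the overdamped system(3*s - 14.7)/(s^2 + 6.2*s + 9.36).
Overdamped: real poles at -2.6, -3.6. τ = -1/pole → τ₁ = 0.3846, τ₂ = 0.2778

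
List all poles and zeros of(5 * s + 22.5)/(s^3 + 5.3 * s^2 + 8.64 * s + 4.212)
Set denominator = 0: s^3 + 5.3*s^2 + 8.64*s + 4.212 = (s + 0.9)(s + 2.6)(s + 1.8) = 0 → Poles: -0.9, -1.8, -2.6
Set numerator = 0: 5*s + 22.5 = 0 → Zeros: -4.5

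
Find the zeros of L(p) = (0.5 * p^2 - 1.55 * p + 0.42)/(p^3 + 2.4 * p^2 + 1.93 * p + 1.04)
Set numerator = 0: 0.5*p^2 - 1.55*p + 0.42 = 0.5*(p - 2.8)(p - 0.3) = 0 → Zeros: 0.3, 2.8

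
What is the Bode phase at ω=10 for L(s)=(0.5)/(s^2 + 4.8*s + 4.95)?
Substitute s = j*10: L(j10) = -0.00419147 - 0.00211668j.
∠L(j10) = atan2(Im, Re) = atan2(-0.00211668, -0.00419147) = -153.21°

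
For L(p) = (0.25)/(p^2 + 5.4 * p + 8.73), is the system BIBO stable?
Denominator: p^2 + 5.4*p + 8.73. Poles: -2.7 + 1.2j, -2.7 - 1.2j. All Re(p)<0: Yes (stable)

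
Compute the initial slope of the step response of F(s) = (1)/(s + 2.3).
IVT: y'(0⁺) = lim_{s→∞} s²·Y(s) = lim_{s→∞} s·F(s).
deg(num) = 0, deg(den) = 1, relative degree = 1, so s·F(s) → (leading num)/(leading den) = 1/1 = 1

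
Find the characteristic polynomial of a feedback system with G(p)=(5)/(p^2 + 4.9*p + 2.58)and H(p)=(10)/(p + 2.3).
Characteristic poly = G_den * H_den + G_num * H_num = (p^3 + 7.2*p^2 + 13.85*p + 5.934) + (50) = p^3 + 7.2*p^2 + 13.85*p + 55.934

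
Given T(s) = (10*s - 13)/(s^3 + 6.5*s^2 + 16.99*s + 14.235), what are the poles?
Set denominator = 0: s^3 + 6.5*s^2 + 16.99*s + 14.235 = (s + 1.5)(s^2 + 5*s + 9.49) = 0 → Poles: -1.5, -2.5 + 1.8j, -2.5 - 1.8j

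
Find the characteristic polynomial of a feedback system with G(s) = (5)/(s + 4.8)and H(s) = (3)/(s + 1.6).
Characteristic poly = G_den * H_den + G_num * H_num = (s^2 + 6.4*s + 7.68) + (15) = s^2 + 6.4*s + 22.68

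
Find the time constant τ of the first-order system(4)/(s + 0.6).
First-order system: τ = -1/pole. Pole = -0.6. τ = -1/(-0.6) = 1.667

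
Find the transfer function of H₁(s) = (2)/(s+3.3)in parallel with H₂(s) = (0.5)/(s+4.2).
Parallel: H = H₁ + H₂ = (n₁·d₂ + n₂·d₁)/(d₁·d₂).
n₁·d₂ = 2*s + 8.4. n₂·d₁ = 0.5*s + 1.65. Sum = 2.5*s + 10.05. d₁·d₂ = s^2 + 7.5*s + 13.86.
H(s) = (2.5*s + 10.05)/(s^2 + 7.5*s + 13.86)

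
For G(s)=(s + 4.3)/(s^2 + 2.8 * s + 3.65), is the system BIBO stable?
Denominator: s^2 + 2.8*s + 3.65. Poles: -1.4 + 1.3j, -1.4 - 1.3j. All Re(p)<0: Yes (stable)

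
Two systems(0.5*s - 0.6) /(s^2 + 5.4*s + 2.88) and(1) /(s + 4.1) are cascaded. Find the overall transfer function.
Series: H = H₁ · H₂ = (n₁·n₂)/(d₁·d₂).
Num: n₁·n₂ = 0.5*s - 0.6. Den: d₁·d₂ = s^3 + 9.5*s^2 + 25.02*s + 11.808.
H(s) = (0.5*s - 0.6)/(s^3 + 9.5*s^2 + 25.02*s + 11.808)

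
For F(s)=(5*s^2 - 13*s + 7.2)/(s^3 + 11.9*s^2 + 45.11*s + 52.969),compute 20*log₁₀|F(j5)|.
Substitute s = j*5: F(j5) = 0.318572 + 0.39681j.
|F(j5)| = sqrt(Re² + Im²) = 0.5089.
20*log₁₀(0.5089) = -5.87 dB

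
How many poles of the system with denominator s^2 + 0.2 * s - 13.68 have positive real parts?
s^2 + 0.2*s - 13.68 = (s - 3.6)(s + 3.8). Poles: -3.8, 3.6. RHP poles (Re>0): 1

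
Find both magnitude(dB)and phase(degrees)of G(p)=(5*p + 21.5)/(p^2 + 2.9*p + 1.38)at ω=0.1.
Substitute p = j*0.1: G(j0.1) = 15.0943 - 2.83019j.
|G| = 20*log₁₀(sqrt(Re²+Im²)) = 23.73 dB.
∠G = atan2(Im, Re) = -10.62°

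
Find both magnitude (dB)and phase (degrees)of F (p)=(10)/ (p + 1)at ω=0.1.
Substitute p = j*0.1: F(j0.1) = 9.90099 - 0.990099j.
|F| = 20*log₁₀(sqrt(Re²+Im²)) = 19.96 dB.
∠F = atan2(Im, Re) = -5.71°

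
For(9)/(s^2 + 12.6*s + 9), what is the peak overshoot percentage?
Standard form: ωn²/(s²+2ζωn·s+ωn²) → ωn = 3, ζ = 2.1.
ζ ≥ 1, so the response is non-oscillatory: peak overshoot = 0%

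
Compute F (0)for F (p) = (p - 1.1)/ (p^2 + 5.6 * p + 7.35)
DC gain = F(0) = num(0)/den(0) = -1.1/7.35 = -0.1497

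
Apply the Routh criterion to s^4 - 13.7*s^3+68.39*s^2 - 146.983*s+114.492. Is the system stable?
Routh array:
s^4: [1, 68.39, 114.492]; s^3: [-13.7, -146.983]; s^2: [57.6613, 114.492]; s^1: [-119.78]; s^0: [114.492]
First column: [1, -13.7, 57.6613, -119.78, 114.492]. Sign changes = 4.
No, unstable (4 RHP root(s))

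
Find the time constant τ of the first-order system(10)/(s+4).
First-order system: τ = -1/pole. Pole = -4. τ = -1/(-4) = 0.25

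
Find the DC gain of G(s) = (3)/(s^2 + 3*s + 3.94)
DC gain = G(0) = num(0)/den(0) = 3/3.94 = 0.7614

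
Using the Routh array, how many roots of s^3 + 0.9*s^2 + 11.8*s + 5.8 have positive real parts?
Routh array:
s^3: [1, 11.8]; s^2: [0.9, 5.8]; s^1: [5.35556]; s^0: [5.8]
First column: [1, 0.9, 5.35556, 5.8]. Sign changes = RHP roots = 0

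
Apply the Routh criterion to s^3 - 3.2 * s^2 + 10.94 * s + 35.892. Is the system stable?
Routh array:
s^3: [1, 10.94]; s^2: [-3.2, 35.892]; s^1: [22.15625]; s^0: [35.892]
First column: [1, -3.2, 22.15625, 35.892]. Sign changes = 2.
No, unstable (2 RHP root(s))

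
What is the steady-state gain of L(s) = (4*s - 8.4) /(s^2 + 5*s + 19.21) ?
DC gain = L(0) = num(0)/den(0) = -8.4/19.21 = -0.4373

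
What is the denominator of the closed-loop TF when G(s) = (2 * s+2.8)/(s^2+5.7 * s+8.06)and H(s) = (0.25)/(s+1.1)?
Characteristic poly = G_den * H_den + G_num * H_num = (s^3 + 6.8*s^2 + 14.33*s + 8.866) + (0.5*s + 0.7) = s^3 + 6.8*s^2 + 14.83*s + 9.566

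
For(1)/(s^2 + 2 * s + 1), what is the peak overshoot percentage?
Standard form: ωn²/(s²+2ζωn·s+ωn²) → ωn = 1, ζ = 1.
ζ ≥ 1, so the response is non-oscillatory: peak overshoot = 0%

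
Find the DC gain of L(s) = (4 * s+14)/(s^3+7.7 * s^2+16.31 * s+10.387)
DC gain = L(0) = num(0)/den(0) = 14/10.387 = 1.348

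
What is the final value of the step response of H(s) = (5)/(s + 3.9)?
FVT: lim_{t→∞} y(t) = lim_{s→0} s*Y(s) where Y(s) = H(s)/s.
= lim_{s→0} H(s) = H(0) = num(0)/den(0) = 5/3.9 = 1.282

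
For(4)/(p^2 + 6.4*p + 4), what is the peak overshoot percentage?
Standard form: ωn²/(p²+2ζωn·p+ωn²) → ωn = 2, ζ = 1.6.
ζ ≥ 1, so the response is non-oscillatory: peak overshoot = 0%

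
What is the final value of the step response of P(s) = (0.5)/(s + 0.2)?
FVT: lim_{t→∞} y(t) = lim_{s→0} s*Y(s) where Y(s) = P(s)/s.
= lim_{s→0} P(s) = P(0) = num(0)/den(0) = 0.5/0.2 = 2.5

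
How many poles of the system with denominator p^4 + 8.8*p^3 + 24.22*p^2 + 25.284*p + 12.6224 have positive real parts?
p^4 + 8.8*p^3 + 24.22*p^2 + 25.284*p + 12.6224 = (p + 4.6)(p + 2.8)(p^2 + 1.4*p + 0.98). Poles: -0.7 + 0.7j, -0.7 - 0.7j, -2.8, -4.6. RHP poles (Re>0): 0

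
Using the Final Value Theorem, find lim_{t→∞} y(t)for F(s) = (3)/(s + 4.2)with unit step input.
FVT: lim_{t→∞} y(t) = lim_{s→0} s*Y(s) where Y(s) = F(s)/s.
= lim_{s→0} F(s) = F(0) = num(0)/den(0) = 3/4.2 = 0.7143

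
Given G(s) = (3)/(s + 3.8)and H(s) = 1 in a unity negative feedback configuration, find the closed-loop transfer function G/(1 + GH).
Closed-loop T = G/(1+GH).
Numerator: G_num * H_den = 3.
Denominator: G_den * H_den + G_num * H_num = (s + 3.8) + (3) = s + 6.8.
T(s) = (3)/(s + 6.8)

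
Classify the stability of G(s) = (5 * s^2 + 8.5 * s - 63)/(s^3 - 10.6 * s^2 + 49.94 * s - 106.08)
Denominator: s^3 - 10.6*s^2 + 49.94*s - 106.08 = (s - 4.8)(s^2 - 5.8*s + 22.1). Poles: 2.9 + 3.7j, 2.9 - 3.7j, 4.8. Unstable (3 pole(s) in RHP)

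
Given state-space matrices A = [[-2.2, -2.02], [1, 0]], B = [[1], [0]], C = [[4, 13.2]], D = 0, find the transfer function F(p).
F(p) = C(pI - A)⁻¹B + D.
Characteristic polynomial det(pI - A) = p^2 + 2.2*p + 2.02.
Numerator from C·adj(pI-A)·B + D·det(pI-A) = 4*p + 13.2.
F(p) = (4*p + 13.2)/(p^2 + 2.2*p + 2.02)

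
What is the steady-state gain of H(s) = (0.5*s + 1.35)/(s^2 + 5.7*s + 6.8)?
DC gain = H(0) = num(0)/den(0) = 1.35/6.8 = 0.1985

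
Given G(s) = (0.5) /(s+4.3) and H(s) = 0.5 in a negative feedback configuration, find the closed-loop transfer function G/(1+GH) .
Closed-loop T = G/(1+GH).
Numerator: G_num * H_den = 0.5.
Denominator: G_den * H_den + G_num * H_num = (s + 4.3) + (0.25) = s + 4.55.
T(s) = (0.5)/(s + 4.55)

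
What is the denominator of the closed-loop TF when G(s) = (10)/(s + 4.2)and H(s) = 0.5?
Characteristic poly = G_den * H_den + G_num * H_num = (s + 4.2) + (5) = s + 9.2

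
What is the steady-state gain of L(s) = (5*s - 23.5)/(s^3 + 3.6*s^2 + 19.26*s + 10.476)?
DC gain = L(0) = num(0)/den(0) = -23.5/10.476 = -2.243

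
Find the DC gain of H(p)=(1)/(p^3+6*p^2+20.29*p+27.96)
DC gain = H(0) = num(0)/den(0) = 1/27.96 = 0.03577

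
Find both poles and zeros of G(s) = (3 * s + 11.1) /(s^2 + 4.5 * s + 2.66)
Set denominator = 0: s^2 + 4.5*s + 2.66 = (s + 0.7)(s + 3.8) = 0 → Poles: -0.7, -3.8
Set numerator = 0: 3*s + 11.1 = 0 → Zeros: -3.7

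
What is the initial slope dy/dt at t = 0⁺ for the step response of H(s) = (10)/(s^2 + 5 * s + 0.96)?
IVT: y'(0⁺) = lim_{s→∞} s²·Y(s) = lim_{s→∞} s·H(s).
deg(num) = 0, deg(den) = 2, relative degree = 2 ≥ 2, so s·H(s) → 0. Initial slope = 0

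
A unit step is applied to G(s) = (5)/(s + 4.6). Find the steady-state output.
FVT: lim_{t→∞} y(t) = lim_{s→0} s*Y(s) where Y(s) = G(s)/s.
= lim_{s→0} G(s) = G(0) = num(0)/den(0) = 5/4.6 = 1.087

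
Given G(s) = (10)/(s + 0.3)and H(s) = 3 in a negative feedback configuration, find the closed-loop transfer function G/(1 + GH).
Closed-loop T = G/(1+GH).
Numerator: G_num * H_den = 10.
Denominator: G_den * H_den + G_num * H_num = (s + 0.3) + (30) = s + 30.3.
T(s) = (10)/(s + 30.3)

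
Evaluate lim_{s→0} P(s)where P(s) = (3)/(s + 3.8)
DC gain = P(0) = num(0)/den(0) = 3/3.8 = 0.7895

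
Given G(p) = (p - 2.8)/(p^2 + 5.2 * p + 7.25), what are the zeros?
Set numerator = 0: p - 2.8 = 0 → Zeros: 2.8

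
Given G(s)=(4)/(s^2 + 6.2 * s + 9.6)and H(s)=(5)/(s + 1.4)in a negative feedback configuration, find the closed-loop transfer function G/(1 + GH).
Closed-loop T = G/(1+GH).
Numerator: G_num * H_den = 4*s + 5.6.
Denominator: G_den * H_den + G_num * H_num = (s^3 + 7.6*s^2 + 18.28*s + 13.44) + (20) = s^3 + 7.6*s^2 + 18.28*s + 33.44.
T(s) = (4*s + 5.6)/(s^3 + 7.6*s^2 + 18.28*s + 33.44)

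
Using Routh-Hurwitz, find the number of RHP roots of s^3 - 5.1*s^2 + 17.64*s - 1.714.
Routh array:
s^3: [1, 17.64]; s^2: [-5.1, -1.714]; s^1: [17.3039]; s^0: [-1.714]
First column: [1, -5.1, 17.3039, -1.714]. Sign changes = RHP roots = 3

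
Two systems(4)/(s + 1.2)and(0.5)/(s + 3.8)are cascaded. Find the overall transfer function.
Series: H = H₁ · H₂ = (n₁·n₂)/(d₁·d₂).
Num: n₁·n₂ = 2. Den: d₁·d₂ = s^2 + 5*s + 4.56.
H(s) = (2)/(s^2 + 5*s + 4.56)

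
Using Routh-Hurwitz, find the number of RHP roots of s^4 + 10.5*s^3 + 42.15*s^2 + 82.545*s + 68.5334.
Routh array:
s^4: [1, 42.15, 68.5334]; s^3: [10.5, 82.545]; s^2: [34.2886, 68.5334]; s^1: [61.5584]; s^0: [68.5334]
First column: [1, 10.5, 34.2886, 61.5584, 68.5334]. Sign changes = RHP roots = 0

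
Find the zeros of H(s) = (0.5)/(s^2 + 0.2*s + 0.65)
Numerator is a nonzero constant (0.5) → Zeros: none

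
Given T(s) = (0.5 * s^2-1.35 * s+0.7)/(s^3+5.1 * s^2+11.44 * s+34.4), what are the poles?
Set denominator = 0: s^3 + 5.1*s^2 + 11.44*s + 34.4 = (s + 4.3)(s^2 + 0.8*s + 8) = 0 → Poles: -0.4 + 2.8j, -0.4 - 2.8j, -4.3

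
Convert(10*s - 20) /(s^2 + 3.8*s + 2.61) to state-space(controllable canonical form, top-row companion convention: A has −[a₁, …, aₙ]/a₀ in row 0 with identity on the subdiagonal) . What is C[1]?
Reachable canonical form: C = numerator coefficients (right-aligned, zero-padded to length n).
num = 10*s - 20, C = [[10, -20]].
C[1] = -20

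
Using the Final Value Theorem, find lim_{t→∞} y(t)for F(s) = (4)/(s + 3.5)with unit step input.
FVT: lim_{t→∞} y(t) = lim_{s→0} s*Y(s) where Y(s) = F(s)/s.
= lim_{s→0} F(s) = F(0) = num(0)/den(0) = 4/3.5 = 1.143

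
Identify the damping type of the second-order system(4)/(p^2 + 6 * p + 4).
Standard form: ωn²/(p²+2ζωn·p+ωn²) gives ωn=2, ζ=1.5.
Overdamped (ζ = 1.5 > 1)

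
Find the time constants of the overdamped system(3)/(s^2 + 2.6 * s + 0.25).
Overdamped: real poles at -0.1, -2.5. τ = -1/pole → τ₁ = 10, τ₂ = 0.4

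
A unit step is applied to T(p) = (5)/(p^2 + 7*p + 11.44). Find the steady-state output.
FVT: lim_{t→∞} y(t) = lim_{p→0} p*Y(p) where Y(p) = T(p)/p.
= lim_{p→0} T(p) = T(0) = num(0)/den(0) = 5/11.44 = 0.4371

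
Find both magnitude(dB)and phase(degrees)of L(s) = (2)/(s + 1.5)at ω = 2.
Substitute s = j*2: L(j2) = 0.48 - 0.64j.
|L| = 20*log₁₀(sqrt(Re²+Im²)) = -1.94 dB.
∠L = atan2(Im, Re) = -53.13°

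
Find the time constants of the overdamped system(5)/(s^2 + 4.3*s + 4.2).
Overdamped: real poles at -1.5, -2.8. τ = -1/pole → τ₁ = 0.6667, τ₂ = 0.3571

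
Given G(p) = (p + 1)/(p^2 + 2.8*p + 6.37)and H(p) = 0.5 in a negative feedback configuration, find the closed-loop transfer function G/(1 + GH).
Closed-loop T = G/(1+GH).
Numerator: G_num * H_den = p + 1.
Denominator: G_den * H_den + G_num * H_num = (p^2 + 2.8*p + 6.37) + (0.5*p + 0.5) = p^2 + 3.3*p + 6.87.
T(p) = (p + 1)/(p^2 + 3.3*p + 6.87)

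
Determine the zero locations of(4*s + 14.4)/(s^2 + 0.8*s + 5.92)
Set numerator = 0: 4*s + 14.4 = 0 → Zeros: -3.6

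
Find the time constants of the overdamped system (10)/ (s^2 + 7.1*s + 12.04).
Overdamped: real poles at -2.8, -4.3. τ = -1/pole → τ₁ = 0.3571, τ₂ = 0.2326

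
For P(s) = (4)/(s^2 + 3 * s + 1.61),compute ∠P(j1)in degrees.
Substitute s = j*1: P(j1) = 0.260347 - 1.2804j.
∠P(j1) = atan2(Im, Re) = atan2(-1.2804, 0.260347) = -78.51°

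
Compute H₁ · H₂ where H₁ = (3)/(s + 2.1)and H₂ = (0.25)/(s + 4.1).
Series: H = H₁ · H₂ = (n₁·n₂)/(d₁·d₂).
Num: n₁·n₂ = 0.75. Den: d₁·d₂ = s^2 + 6.2*s + 8.61.
H(s) = (0.75)/(s^2 + 6.2*s + 8.61)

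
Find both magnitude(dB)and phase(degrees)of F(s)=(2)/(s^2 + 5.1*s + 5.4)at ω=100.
Substitute s = j*100: F(j100) = -0.000199588 - 1.01845e-05j.
|F| = 20*log₁₀(sqrt(Re²+Im²)) = -73.99 dB.
∠F = atan2(Im, Re) = -177.08°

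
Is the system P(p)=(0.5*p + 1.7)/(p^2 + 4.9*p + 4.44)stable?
Denominator: p^2 + 4.9*p + 4.44 = (p + 1.2)(p + 3.7). Poles: -1.2, -3.7. All Re(p)<0: Yes (stable)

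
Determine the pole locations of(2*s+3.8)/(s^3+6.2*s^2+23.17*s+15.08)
Set denominator = 0: s^3 + 6.2*s^2 + 23.17*s + 15.08 = (s + 0.8)(s^2 + 5.4*s + 18.85) = 0 → Poles: -0.8, -2.7 + 3.4j, -2.7 - 3.4j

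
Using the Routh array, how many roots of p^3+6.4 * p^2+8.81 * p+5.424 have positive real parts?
Routh array:
p^3: [1, 8.81]; p^2: [6.4, 5.424]; p^1: [7.9625]; p^0: [5.424]
First column: [1, 6.4, 7.9625, 5.424]. Sign changes = RHP roots = 0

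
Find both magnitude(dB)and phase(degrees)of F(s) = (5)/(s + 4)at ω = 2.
Substitute s = j*2: F(j2) = 1 - 0.5j.
|F| = 20*log₁₀(sqrt(Re²+Im²)) = 0.97 dB.
∠F = atan2(Im, Re) = -26.57°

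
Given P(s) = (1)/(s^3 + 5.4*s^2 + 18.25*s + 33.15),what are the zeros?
Numerator is a nonzero constant (1) → Zeros: none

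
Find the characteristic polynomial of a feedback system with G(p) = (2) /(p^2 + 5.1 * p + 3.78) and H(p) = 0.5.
Characteristic poly = G_den * H_den + G_num * H_num = (p^2 + 5.1*p + 3.78) + (1) = p^2 + 5.1*p + 4.78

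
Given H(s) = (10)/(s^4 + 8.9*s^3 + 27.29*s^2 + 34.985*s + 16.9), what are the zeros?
Numerator is a nonzero constant (10) → Zeros: none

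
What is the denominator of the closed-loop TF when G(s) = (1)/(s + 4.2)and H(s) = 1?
Characteristic poly = G_den * H_den + G_num * H_num = (s + 4.2) + (1) = s + 5.2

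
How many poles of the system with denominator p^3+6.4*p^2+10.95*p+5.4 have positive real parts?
p^3 + 6.4*p^2 + 10.95*p + 5.4 = (p + 4)(p + 0.9)(p + 1.5). Poles: -0.9, -1.5, -4. RHP poles (Re>0): 0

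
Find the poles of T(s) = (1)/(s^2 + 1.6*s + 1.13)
Set denominator = 0: s^2 + 1.6*s + 1.13 = 0 → Poles: -0.8 + 0.7j, -0.8 - 0.7j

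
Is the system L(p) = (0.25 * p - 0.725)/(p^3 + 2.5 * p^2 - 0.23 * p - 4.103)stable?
Denominator: p^3 + 2.5*p^2 - 0.23*p - 4.103 = (p - 1.1)(p^2 + 3.6*p + 3.73). Poles: -1.8 + 0.7j, -1.8 - 0.7j, 1.1. All Re(p)<0: No (unstable)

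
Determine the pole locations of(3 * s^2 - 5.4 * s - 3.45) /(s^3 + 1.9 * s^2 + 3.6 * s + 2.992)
Set denominator = 0: s^3 + 1.9*s^2 + 3.6*s + 2.992 = (s + 1.1)(s^2 + 0.8*s + 2.72) = 0 → Poles: -0.4 + 1.6j, -0.4 - 1.6j, -1.1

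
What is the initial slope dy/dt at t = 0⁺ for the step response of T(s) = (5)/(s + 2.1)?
IVT: y'(0⁺) = lim_{s→∞} s²·Y(s) = lim_{s→∞} s·T(s).
deg(num) = 0, deg(den) = 1, relative degree = 1, so s·T(s) → (leading num)/(leading den) = 5/1 = 5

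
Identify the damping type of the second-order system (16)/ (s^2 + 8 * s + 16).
Standard form: ωn²/(s²+2ζωn·s+ωn²) gives ωn=4, ζ=1.
Critically damped (ζ = 1)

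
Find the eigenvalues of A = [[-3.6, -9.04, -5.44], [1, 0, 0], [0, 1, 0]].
Eigenvalues solve det(λI - A) = 0.
Characteristic polynomial: λ^3 + 3.6*λ^2 + 9.04*λ + 5.44 = 0.
Factor: (λ + 0.8)(λ^2 + 2.8*λ + 6.8) = 0.
Roots: -0.8, -1.4 + 2.2j, -1.4 - 2.2j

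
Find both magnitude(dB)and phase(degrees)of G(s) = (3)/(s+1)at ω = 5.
Substitute s = j*5: G(j5) = 0.115385 - 0.576923j.
|G| = 20*log₁₀(sqrt(Re²+Im²)) = -4.61 dB.
∠G = atan2(Im, Re) = -78.69°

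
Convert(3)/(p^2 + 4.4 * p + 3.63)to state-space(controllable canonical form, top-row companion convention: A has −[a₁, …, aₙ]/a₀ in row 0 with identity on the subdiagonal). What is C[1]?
Reachable canonical form: C = numerator coefficients (right-aligned, zero-padded to length n).
num = 3, C = [[0, 3]].
C[1] = 3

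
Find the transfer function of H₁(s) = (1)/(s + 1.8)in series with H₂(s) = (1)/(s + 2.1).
Series: H = H₁ · H₂ = (n₁·n₂)/(d₁·d₂).
Num: n₁·n₂ = 1. Den: d₁·d₂ = s^2 + 3.9*s + 3.78.
H(s) = (1)/(s^2 + 3.9*s + 3.78)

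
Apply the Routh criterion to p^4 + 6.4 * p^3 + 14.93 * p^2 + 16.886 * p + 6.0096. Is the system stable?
Routh array:
p^4: [1, 14.93, 6.0096]; p^3: [6.4, 16.886]; p^2: [12.2916, 6.0096]; p^1: [13.7569]; p^0: [6.0096]
First column: [1, 6.4, 12.2916, 13.7569, 6.0096]. Sign changes = 0.
Yes, stable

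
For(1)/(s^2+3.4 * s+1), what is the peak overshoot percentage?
Standard form: ωn²/(s²+2ζωn·s+ωn²) → ωn = 1, ζ = 1.7.
ζ ≥ 1, so the response is non-oscillatory: peak overshoot = 0%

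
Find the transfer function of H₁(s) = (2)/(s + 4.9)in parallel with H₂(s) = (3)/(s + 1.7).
Parallel: H = H₁ + H₂ = (n₁·d₂ + n₂·d₁)/(d₁·d₂).
n₁·d₂ = 2*s + 3.4. n₂·d₁ = 3*s + 14.7. Sum = 5*s + 18.1. d₁·d₂ = s^2 + 6.6*s + 8.33.
H(s) = (5*s + 18.1)/(s^2 + 6.6*s + 8.33)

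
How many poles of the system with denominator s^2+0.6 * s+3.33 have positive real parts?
Poles: -0.3 + 1.8j, -0.3 - 1.8j. RHP poles (Re>0): 0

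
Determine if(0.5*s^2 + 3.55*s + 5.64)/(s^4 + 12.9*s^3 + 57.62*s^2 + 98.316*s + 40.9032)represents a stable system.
Denominator: s^4 + 12.9*s^3 + 57.62*s^2 + 98.316*s + 40.9032 = (s + 3.8)(s + 3.9)(s + 4.6)(s + 0.6). Poles: -0.6, -3.8, -3.9, -4.6. All Re(p)<0: Yes (stable)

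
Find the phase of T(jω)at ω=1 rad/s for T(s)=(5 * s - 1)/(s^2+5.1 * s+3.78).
Substitute s = j*1: T(j1) = 0.673417 + 0.563157j.
∠T(j1) = atan2(Im, Re) = atan2(0.563157, 0.673417) = 39.90°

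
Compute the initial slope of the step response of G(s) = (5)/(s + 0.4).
IVT: y'(0⁺) = lim_{s→∞} s²·Y(s) = lim_{s→∞} s·G(s).
deg(num) = 0, deg(den) = 1, relative degree = 1, so s·G(s) → (leading num)/(leading den) = 5/1 = 5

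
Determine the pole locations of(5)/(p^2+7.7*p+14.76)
Set denominator = 0: p^2 + 7.7*p + 14.76 = (p + 3.6)(p + 4.1) = 0 → Poles: -3.6, -4.1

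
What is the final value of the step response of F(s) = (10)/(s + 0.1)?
FVT: lim_{t→∞} y(t) = lim_{s→0} s*Y(s) where Y(s) = F(s)/s.
= lim_{s→0} F(s) = F(0) = num(0)/den(0) = 10/0.1 = 100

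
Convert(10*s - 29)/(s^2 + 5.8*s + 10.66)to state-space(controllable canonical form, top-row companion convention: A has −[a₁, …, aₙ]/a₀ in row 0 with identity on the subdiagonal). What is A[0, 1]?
Reachable canonical form for den = s^2 + 5.8*s + 10.66: top row of A = -[a₁,a₂,...,aₙ]/a₀, ones on the subdiagonal, zeros elsewhere.
A = [[-5.8, -10.66], [1, 0]].
A[0,1] = -10.66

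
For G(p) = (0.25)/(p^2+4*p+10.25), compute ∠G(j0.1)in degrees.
Substitute p = j*0.1: G(j0.1) = 0.0243769 - 0.000952221j.
∠G(j0.1) = atan2(Im, Re) = atan2(-0.000952221, 0.0243769) = -2.24°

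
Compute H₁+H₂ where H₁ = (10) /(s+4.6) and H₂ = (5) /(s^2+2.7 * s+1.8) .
Parallel: H = H₁ + H₂ = (n₁·d₂ + n₂·d₁)/(d₁·d₂).
n₁·d₂ = 10*s^2 + 27*s + 18. n₂·d₁ = 5*s + 23. Sum = 10*s^2 + 32*s + 41. d₁·d₂ = s^3 + 7.3*s^2 + 14.22*s + 8.28.
H(s) = (10*s^2 + 32*s + 41)/(s^3 + 7.3*s^2 + 14.22*s + 8.28)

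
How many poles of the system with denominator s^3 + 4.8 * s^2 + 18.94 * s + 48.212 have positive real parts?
s^3 + 4.8*s^2 + 18.94*s + 48.212 = (s + 3.4)(s^2 + 1.4*s + 14.18). Poles: -0.7 + 3.7j, -0.7 - 3.7j, -3.4. RHP poles (Re>0): 0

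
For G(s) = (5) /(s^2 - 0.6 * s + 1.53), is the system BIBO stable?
Denominator: s^2 - 0.6*s + 1.53. Poles: 0.3 + 1.2j, 0.3 - 1.2j. All Re(p)<0: No (unstable)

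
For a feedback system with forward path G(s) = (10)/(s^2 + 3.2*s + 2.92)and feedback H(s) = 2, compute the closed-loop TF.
Closed-loop T = G/(1+GH).
Numerator: G_num * H_den = 10.
Denominator: G_den * H_den + G_num * H_num = (s^2 + 3.2*s + 2.92) + (20) = s^2 + 3.2*s + 22.92.
T(s) = (10)/(s^2 + 3.2*s + 22.92)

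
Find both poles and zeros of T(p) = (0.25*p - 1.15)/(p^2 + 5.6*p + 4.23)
Set denominator = 0: p^2 + 5.6*p + 4.23 = (p + 4.7)(p + 0.9) = 0 → Poles: -0.9, -4.7
Set numerator = 0: 0.25*p - 1.15 = 0 → Zeros: 4.6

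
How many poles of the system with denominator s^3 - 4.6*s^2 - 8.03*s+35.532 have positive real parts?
s^3 - 4.6*s^2 - 8.03*s + 35.532 = (s - 4.7)(s - 2.7)(s + 2.8). Poles: -2.8, 2.7, 4.7. RHP poles (Re>0): 2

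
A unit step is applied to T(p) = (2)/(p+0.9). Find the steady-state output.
FVT: lim_{t→∞} y(t) = lim_{p→0} p*Y(p) where Y(p) = T(p)/p.
= lim_{p→0} T(p) = T(0) = num(0)/den(0) = 2/0.9 = 2.222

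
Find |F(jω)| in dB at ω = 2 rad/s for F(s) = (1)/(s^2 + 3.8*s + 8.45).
Substitute s = j*2: F(j2) = 0.0573731 - 0.0979855j.
|F(j2)| = sqrt(Re² + Im²) = 0.1135.
20*log₁₀(0.1135) = -18.90 dB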